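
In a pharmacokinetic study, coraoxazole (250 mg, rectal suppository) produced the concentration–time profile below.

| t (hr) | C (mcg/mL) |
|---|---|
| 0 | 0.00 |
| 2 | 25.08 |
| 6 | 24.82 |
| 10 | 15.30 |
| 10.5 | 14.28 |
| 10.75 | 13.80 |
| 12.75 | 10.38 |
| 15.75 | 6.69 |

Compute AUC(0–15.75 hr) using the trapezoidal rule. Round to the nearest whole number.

AUC = 266 mcg/mL·hr

Trapezoidal AUC_0→15.75:
  [0→2]: (0.00+25.08)/2 × 2 = 25.08
  [2→6]: (25.08+24.82)/2 × 4 = 99.8
  [6→10]: (24.82+15.30)/2 × 4 = 80.24
  [10→10.5]: (15.30+14.28)/2 × 0.5 = 7.395
  [10.5→10.75]: (14.28+13.80)/2 × 0.25 = 3.51
  [10.75→12.75]: (13.80+10.38)/2 × 2 = 24.18
  [12.75→15.75]: (10.38+6.69)/2 × 3 = 25.605
  Sum = 265.81 mcg/mL·hr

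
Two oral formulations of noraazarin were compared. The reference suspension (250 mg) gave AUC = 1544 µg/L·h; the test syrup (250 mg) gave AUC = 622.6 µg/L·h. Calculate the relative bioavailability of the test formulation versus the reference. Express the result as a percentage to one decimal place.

F_rel = 40.3%

F_rel = (AUC_test/D_test) / (AUC_ref/D_ref)
      = (622.6/250) / (1544/250)
      = 2.4904 / 6.176 = 0.4032 = 40.32%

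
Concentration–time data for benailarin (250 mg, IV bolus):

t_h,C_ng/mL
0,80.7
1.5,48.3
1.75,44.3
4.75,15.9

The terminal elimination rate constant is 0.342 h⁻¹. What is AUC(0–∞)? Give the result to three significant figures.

Trapezoidal AUC_0→4.75:
  [0→1.5]: (80.7+48.3)/2 × 1.5 = 96.75
  [1.5→1.75]: (48.3+44.3)/2 × 0.25 = 11.575
  [1.75→4.75]: (44.3+15.9)/2 × 3 = 90.3
  Sum = 198.625 ng/mL·h
Extrapolated tail: C_last / k_e = 15.9 / 0.342 = 46.491
AUC_0→∞ = 198.625 + 46.491 = 245.116 ng/mL·h

AUC = 245 ng/mL·h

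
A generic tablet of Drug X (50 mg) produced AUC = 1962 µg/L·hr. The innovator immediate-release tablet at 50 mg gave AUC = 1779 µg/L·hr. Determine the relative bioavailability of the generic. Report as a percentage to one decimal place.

F_rel = 110.3%

F_rel = (AUC_test/D_test) / (AUC_ref/D_ref)
      = (1962/50) / (1779/50)
      = 39.24 / 35.58 = 1.1029 = 110.29%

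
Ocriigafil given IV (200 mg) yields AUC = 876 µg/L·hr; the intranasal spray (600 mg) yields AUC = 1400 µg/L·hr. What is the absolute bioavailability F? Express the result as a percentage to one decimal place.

F = 53.3%

F = (AUC_ev / D_ev) / (AUC_iv / D_iv)
  = (1400/600) / (876/200)
  = 2.33333 / 4.38 = 0.5327
  = 53.27%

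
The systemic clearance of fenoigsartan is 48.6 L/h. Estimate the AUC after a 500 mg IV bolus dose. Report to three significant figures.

AUC_0→∞ = Dose_iv / CL
        = 500 / 48.6 = 10.2881 mg/L·h

AUC = 10.3 mg/L·h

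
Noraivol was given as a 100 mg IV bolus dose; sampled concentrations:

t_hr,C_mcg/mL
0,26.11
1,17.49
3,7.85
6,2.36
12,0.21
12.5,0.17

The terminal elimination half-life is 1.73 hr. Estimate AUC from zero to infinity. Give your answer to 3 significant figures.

Trapezoidal AUC_0→12.5:
  [0→1]: (26.11+17.49)/2 × 1 = 21.8
  [1→3]: (17.49+7.85)/2 × 2 = 25.34
  [3→6]: (7.85+2.36)/2 × 3 = 15.315
  [6→12]: (2.36+0.21)/2 × 6 = 7.71
  [12→12.5]: (0.21+0.17)/2 × 0.5 = 0.095
  Sum = 70.26 mcg/mL·hr
k_e = ln2 / t½ = 0.693147 / 1.73 = 0.4007 hr^-1
Extrapolated tail: C_last / k_e = 0.17 / 0.4007 = 0.424
AUC_0→∞ = 70.26 + 0.424 = 70.684 mcg/mL·hr

AUC = 70.7 mcg/mL·hr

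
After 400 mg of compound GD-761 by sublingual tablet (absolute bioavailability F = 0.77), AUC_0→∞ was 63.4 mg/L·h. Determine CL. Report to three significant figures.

CL = F × Dose / AUC_0→∞
   = 0.77 × 400 / 63.4 = 4.85804 L/h

CL = 4.86 L/h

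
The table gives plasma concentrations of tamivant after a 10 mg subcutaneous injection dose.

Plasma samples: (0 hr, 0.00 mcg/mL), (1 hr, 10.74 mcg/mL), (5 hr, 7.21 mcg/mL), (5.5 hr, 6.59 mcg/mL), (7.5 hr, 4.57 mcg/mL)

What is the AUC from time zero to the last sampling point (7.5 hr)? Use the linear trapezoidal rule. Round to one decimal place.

Trapezoidal AUC_0→7.5:
  [0→1]: (0.00+10.74)/2 × 1 = 5.37
  [1→5]: (10.74+7.21)/2 × 4 = 35.9
  [5→5.5]: (7.21+6.59)/2 × 0.5 = 3.45
  [5.5→7.5]: (6.59+4.57)/2 × 2 = 11.16
  Sum = 55.88 mcg/mL·hr

AUC = 55.9 mcg/mL·hr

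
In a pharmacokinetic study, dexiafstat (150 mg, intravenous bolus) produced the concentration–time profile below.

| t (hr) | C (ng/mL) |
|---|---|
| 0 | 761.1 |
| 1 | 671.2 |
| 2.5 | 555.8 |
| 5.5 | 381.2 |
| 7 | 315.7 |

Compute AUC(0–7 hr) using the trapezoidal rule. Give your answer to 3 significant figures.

AUC = 3560 ng/mL·hr

Trapezoidal AUC_0→7:
  [0→1]: (761.1+671.2)/2 × 1 = 716.15
  [1→2.5]: (671.2+555.8)/2 × 1.5 = 920.25
  [2.5→5.5]: (555.8+381.2)/2 × 3 = 1405.5
  [5.5→7]: (381.2+315.7)/2 × 1.5 = 522.675
  Sum = 3564.575 ng/mL·hr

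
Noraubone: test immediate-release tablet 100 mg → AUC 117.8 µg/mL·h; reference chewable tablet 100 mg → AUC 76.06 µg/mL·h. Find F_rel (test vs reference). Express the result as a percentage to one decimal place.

F_rel = (AUC_test/D_test) / (AUC_ref/D_ref)
      = (117.8/100) / (76.06/100)
      = 1.178 / 0.7606 = 1.5488 = 154.88%

F_rel = 154.9%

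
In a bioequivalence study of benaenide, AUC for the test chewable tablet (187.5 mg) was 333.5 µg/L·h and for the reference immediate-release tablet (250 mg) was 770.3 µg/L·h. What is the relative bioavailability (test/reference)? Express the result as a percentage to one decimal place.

F_rel = (AUC_test/D_test) / (AUC_ref/D_ref)
      = (333.5/187.5) / (770.3/250)
      = 1.77867 / 3.0812 = 0.5773 = 57.73%

F_rel = 57.7%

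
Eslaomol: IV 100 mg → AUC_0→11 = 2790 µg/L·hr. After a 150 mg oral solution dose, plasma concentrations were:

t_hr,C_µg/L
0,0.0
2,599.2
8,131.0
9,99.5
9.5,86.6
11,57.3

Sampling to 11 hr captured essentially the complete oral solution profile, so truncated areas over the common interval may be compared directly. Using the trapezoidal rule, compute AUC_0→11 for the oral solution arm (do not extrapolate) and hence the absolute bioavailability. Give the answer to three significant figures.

Trapezoidal AUC_0→11 (oral solution):
  [0→2]: (0.0+599.2)/2 × 2 = 599.2
  [2→8]: (599.2+131.0)/2 × 6 = 2190.6
  [8→9]: (131.0+99.5)/2 × 1 = 115.25
  [9→9.5]: (99.5+86.6)/2 × 0.5 = 46.525
  [9.5→11]: (86.6+57.3)/2 × 1.5 = 107.925
  Sum = 3059.5 µg/L·hr
F = (AUC_ev/D_ev)/(AUC_iv/D_iv) = (3059.5/150)/(2790/100) = 20.3967/27.9 = 0.7311

F = 0.731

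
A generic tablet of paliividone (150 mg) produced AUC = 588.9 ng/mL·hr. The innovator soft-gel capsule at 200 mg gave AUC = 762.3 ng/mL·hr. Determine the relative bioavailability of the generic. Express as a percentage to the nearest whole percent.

F_rel = 103%

F_rel = (AUC_test/D_test) / (AUC_ref/D_ref)
      = (588.9/150) / (762.3/200)
      = 3.926 / 3.8115 = 1.0300 = 103.00%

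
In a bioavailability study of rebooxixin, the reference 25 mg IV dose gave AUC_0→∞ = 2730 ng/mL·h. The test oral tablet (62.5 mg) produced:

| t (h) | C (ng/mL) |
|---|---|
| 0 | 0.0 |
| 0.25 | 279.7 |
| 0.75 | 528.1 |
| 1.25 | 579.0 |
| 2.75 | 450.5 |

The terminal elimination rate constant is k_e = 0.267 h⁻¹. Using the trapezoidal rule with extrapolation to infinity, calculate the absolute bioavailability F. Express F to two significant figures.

Trapezoidal AUC_0→2.75 (oral tablet):
  [0→0.25]: (0.0+279.7)/2 × 0.25 = 34.9625
  [0.25→0.75]: (279.7+528.1)/2 × 0.5 = 201.95
  [0.75→1.25]: (528.1+579.0)/2 × 0.5 = 276.775
  [1.25→2.75]: (579.0+450.5)/2 × 1.5 = 772.125
  Sum = 1285.8125 ng/mL·h
Tail: C_last/k_e = 450.5/0.267 = 1687.266
AUC_0→∞ (oral tablet) = 1285.8125 + 1687.266 = 2973.0785 ng/mL·h
F = (AUC_ev/D_ev)/(AUC_iv/D_iv) = (2973.0785/62.5)/(2730/25) = 47.569256/109.2 = 0.4356

F = 0.44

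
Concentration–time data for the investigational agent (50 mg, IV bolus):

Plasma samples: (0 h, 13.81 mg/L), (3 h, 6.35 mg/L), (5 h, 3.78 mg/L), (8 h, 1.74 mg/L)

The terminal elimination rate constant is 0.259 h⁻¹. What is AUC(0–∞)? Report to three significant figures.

AUC = 55.4 mg/L·h

Trapezoidal AUC_0→8:
  [0→3]: (13.81+6.35)/2 × 3 = 30.24
  [3→5]: (6.35+3.78)/2 × 2 = 10.13
  [5→8]: (3.78+1.74)/2 × 3 = 8.28
  Sum = 48.65 mg/L·h
Extrapolated tail: C_last / k_e = 1.74 / 0.259 = 6.718
AUC_0→∞ = 48.65 + 6.718 = 55.368 mg/L·h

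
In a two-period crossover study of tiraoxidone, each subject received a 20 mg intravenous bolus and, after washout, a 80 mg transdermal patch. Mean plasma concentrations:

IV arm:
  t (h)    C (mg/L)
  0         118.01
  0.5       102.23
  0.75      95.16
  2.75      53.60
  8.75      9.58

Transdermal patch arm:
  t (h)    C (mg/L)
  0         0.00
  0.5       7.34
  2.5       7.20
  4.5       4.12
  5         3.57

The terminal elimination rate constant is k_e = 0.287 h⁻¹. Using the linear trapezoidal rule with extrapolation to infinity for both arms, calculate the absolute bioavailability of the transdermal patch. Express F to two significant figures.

F = 0.023

Trapezoidal AUC_0→8.75 (IV):
  [0→0.5]: (118.01+102.23)/2 × 0.5 = 55.06
  [0.5→0.75]: (102.23+95.16)/2 × 0.25 = 24.67375
  [0.75→2.75]: (95.16+53.60)/2 × 2 = 148.76
  [2.75→8.75]: (53.60+9.58)/2 × 6 = 189.54
  Sum = 418.03375 mg/L·h
IV tail: 9.58/0.287 = 33.380; AUC_iv,0→∞ = 418.03375 + 33.380 = 451.41375 mg/L·h
Trapezoidal AUC_0→5 (transdermal patch):
  [0→0.5]: (0.00+7.34)/2 × 0.5 = 1.835
  [0.5→2.5]: (7.34+7.20)/2 × 2 = 14.54
  [2.5→4.5]: (7.20+4.12)/2 × 2 = 11.32
  [4.5→5]: (4.12+3.57)/2 × 0.5 = 1.9225
  Sum = 29.6175 mg/L·h
transdermal patch tail: 3.57/0.287 = 12.439; AUC_ev,0→∞ = 29.6175 + 12.439 = 42.0565 mg/L·h
F = (AUC_ev/D_ev)/(AUC_iv/D_iv) = (42.0565/80)/(451.41375/20) = 0.52570625/22.5707 = 0.0233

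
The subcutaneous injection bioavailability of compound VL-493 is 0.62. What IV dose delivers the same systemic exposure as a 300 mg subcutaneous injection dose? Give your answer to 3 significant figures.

D_iv = 186 mg

Systemic exposure from an extravascular dose = F × D_ev, so the equivalent IV dose is F × D_ev.
D_iv = F × D_ev = 0.62 × 300 = 186 mg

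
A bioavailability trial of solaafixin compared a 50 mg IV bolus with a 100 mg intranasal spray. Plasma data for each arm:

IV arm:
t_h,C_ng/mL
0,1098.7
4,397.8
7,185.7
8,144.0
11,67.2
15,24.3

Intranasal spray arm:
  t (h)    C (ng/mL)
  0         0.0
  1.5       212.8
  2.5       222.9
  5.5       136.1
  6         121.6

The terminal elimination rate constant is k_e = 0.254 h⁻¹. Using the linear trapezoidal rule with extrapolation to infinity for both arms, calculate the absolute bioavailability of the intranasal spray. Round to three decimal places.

Trapezoidal AUC_0→15 (IV):
  [0→4]: (1098.7+397.8)/2 × 4 = 2993.0
  [4→7]: (397.8+185.7)/2 × 3 = 875.25
  [7→8]: (185.7+144.0)/2 × 1 = 164.85
  [8→11]: (144.0+67.2)/2 × 3 = 316.8
  [11→15]: (67.2+24.3)/2 × 4 = 183.0
  Sum = 4532.9 ng/mL·h
IV tail: 24.3/0.254 = 95.669; AUC_iv,0→∞ = 4532.9 + 95.669 = 4628.569 ng/mL·h
Trapezoidal AUC_0→6 (intranasal spray):
  [0→1.5]: (0.0+212.8)/2 × 1.5 = 159.6
  [1.5→2.5]: (212.8+222.9)/2 × 1 = 217.85
  [2.5→5.5]: (222.9+136.1)/2 × 3 = 538.5
  [5.5→6]: (136.1+121.6)/2 × 0.5 = 64.425
  Sum = 980.375 ng/mL·h
intranasal spray tail: 121.6/0.254 = 478.740; AUC_ev,0→∞ = 980.375 + 478.740 = 1459.115 ng/mL·h
F = (AUC_ev/D_ev)/(AUC_iv/D_iv) = (1459.115/100)/(4628.569/50) = 14.59115/92.57138 = 0.1576

F = 0.158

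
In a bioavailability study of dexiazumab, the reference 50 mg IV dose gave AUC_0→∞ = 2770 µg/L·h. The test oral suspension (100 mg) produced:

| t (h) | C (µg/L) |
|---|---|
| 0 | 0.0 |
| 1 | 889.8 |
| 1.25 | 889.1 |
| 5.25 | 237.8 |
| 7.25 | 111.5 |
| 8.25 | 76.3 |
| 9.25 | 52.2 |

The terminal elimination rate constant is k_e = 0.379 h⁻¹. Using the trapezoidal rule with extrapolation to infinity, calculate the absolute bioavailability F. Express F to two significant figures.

Trapezoidal AUC_0→9.25 (oral suspension):
  [0→1]: (0.0+889.8)/2 × 1 = 444.9
  [1→1.25]: (889.8+889.1)/2 × 0.25 = 222.3625
  [1.25→5.25]: (889.1+237.8)/2 × 4 = 2253.8
  [5.25→7.25]: (237.8+111.5)/2 × 2 = 349.3
  [7.25→8.25]: (111.5+76.3)/2 × 1 = 93.9
  [8.25→9.25]: (76.3+52.2)/2 × 1 = 64.25
  Sum = 3428.5125 µg/L·h
Tail: C_last/k_e = 52.2/0.379 = 137.731
AUC_0→∞ (oral suspension) = 3428.5125 + 137.731 = 3566.2435 µg/L·h
F = (AUC_ev/D_ev)/(AUC_iv/D_iv) = (3566.2435/100)/(2770/50) = 35.662435/55.4 = 0.6437

F = 0.64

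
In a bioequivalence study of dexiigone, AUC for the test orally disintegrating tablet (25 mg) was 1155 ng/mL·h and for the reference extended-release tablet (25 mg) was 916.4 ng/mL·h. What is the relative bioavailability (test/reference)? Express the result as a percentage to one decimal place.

F_rel = 126.0%

F_rel = (AUC_test/D_test) / (AUC_ref/D_ref)
      = (1155/25) / (916.4/25)
      = 46.2 / 36.656 = 1.2604 = 126.04%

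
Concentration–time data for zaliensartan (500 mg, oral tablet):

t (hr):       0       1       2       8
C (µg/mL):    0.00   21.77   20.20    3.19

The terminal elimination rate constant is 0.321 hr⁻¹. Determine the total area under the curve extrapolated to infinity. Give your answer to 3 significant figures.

AUC = 112 µg/mL·hr

Trapezoidal AUC_0→8:
  [0→1]: (0.00+21.77)/2 × 1 = 10.885
  [1→2]: (21.77+20.20)/2 × 1 = 20.985
  [2→8]: (20.20+3.19)/2 × 6 = 70.17
  Sum = 102.04 µg/mL·hr
Extrapolated tail: C_last / k_e = 3.19 / 0.321 = 9.938
AUC_0→∞ = 102.04 + 9.938 = 111.978 µg/mL·hr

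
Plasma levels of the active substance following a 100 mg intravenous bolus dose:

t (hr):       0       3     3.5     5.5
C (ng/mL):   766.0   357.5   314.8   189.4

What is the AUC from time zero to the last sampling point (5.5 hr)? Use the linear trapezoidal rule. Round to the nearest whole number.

Trapezoidal AUC_0→5.5:
  [0→3]: (766.0+357.5)/2 × 3 = 1685.25
  [3→3.5]: (357.5+314.8)/2 × 0.5 = 168.075
  [3.5→5.5]: (314.8+189.4)/2 × 2 = 504.2
  Sum = 2357.525 ng/mL·hr

AUC = 2358 ng/mL·hr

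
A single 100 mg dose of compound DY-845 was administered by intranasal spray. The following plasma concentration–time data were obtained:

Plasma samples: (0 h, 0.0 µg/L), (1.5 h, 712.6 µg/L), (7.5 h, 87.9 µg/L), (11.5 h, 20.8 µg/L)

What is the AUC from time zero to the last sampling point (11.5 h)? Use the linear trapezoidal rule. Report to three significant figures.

AUC = 3150 µg/L·h

Trapezoidal AUC_0→11.5:
  [0→1.5]: (0.0+712.6)/2 × 1.5 = 534.45
  [1.5→7.5]: (712.6+87.9)/2 × 6 = 2401.5
  [7.5→11.5]: (87.9+20.8)/2 × 4 = 217.4
  Sum = 3153.35 µg/L·h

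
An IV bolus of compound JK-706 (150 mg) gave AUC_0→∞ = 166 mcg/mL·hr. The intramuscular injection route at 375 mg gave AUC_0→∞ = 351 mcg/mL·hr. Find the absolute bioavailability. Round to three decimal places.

F = 0.846

F = (AUC_ev / D_ev) / (AUC_iv / D_iv)
  = (351/375) / (166/150)
  = 0.936 / 1.10667 = 0.8458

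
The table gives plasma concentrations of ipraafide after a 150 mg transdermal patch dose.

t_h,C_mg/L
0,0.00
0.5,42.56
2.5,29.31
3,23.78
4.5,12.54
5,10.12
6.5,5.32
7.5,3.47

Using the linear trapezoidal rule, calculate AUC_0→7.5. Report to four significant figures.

Trapezoidal AUC_0→7.5:
  [0→0.5]: (0.00+42.56)/2 × 0.5 = 10.64
  [0.5→2.5]: (42.56+29.31)/2 × 2 = 71.87
  [2.5→3]: (29.31+23.78)/2 × 0.5 = 13.2725
  [3→4.5]: (23.78+12.54)/2 × 1.5 = 27.24
  [4.5→5]: (12.54+10.12)/2 × 0.5 = 5.665
  [5→6.5]: (10.12+5.32)/2 × 1.5 = 11.58
  [6.5→7.5]: (5.32+3.47)/2 × 1 = 4.395
  Sum = 144.6625 mg/L·h

AUC = 144.7 mg/L·h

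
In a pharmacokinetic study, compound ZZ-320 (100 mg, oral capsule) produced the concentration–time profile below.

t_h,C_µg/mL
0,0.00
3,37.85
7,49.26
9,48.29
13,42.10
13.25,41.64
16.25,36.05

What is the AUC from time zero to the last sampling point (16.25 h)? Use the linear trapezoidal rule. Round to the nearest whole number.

AUC = 636 µg/mL·h

Trapezoidal AUC_0→16.25:
  [0→3]: (0.00+37.85)/2 × 3 = 56.775
  [3→7]: (37.85+49.26)/2 × 4 = 174.22
  [7→9]: (49.26+48.29)/2 × 2 = 97.55
  [9→13]: (48.29+42.10)/2 × 4 = 180.78
  [13→13.25]: (42.10+41.64)/2 × 0.25 = 10.4675
  [13.25→16.25]: (41.64+36.05)/2 × 3 = 116.535
  Sum = 636.3275 µg/mL·h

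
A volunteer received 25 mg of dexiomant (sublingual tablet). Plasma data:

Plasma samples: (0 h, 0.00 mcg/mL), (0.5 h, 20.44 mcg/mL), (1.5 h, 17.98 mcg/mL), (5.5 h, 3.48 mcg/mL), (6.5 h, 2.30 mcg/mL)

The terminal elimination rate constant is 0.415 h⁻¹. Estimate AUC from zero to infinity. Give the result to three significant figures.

Trapezoidal AUC_0→6.5:
  [0→0.5]: (0.00+20.44)/2 × 0.5 = 5.11
  [0.5→1.5]: (20.44+17.98)/2 × 1 = 19.21
  [1.5→5.5]: (17.98+3.48)/2 × 4 = 42.92
  [5.5→6.5]: (3.48+2.30)/2 × 1 = 2.89
  Sum = 70.13 mcg/mL·h
Extrapolated tail: C_last / k_e = 2.30 / 0.415 = 5.542
AUC_0→∞ = 70.13 + 5.542 = 75.672 mcg/mL·h

AUC = 75.7 mcg/mL·h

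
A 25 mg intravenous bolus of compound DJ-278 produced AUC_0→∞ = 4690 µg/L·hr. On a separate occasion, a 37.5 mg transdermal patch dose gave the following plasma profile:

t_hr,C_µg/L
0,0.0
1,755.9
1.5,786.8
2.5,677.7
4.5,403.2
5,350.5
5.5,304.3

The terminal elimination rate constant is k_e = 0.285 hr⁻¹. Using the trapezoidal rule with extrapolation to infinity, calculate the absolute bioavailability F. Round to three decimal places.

Trapezoidal AUC_0→5.5 (transdermal patch):
  [0→1]: (0.0+755.9)/2 × 1 = 377.95
  [1→1.5]: (755.9+786.8)/2 × 0.5 = 385.675
  [1.5→2.5]: (786.8+677.7)/2 × 1 = 732.25
  [2.5→4.5]: (677.7+403.2)/2 × 2 = 1080.9
  [4.5→5]: (403.2+350.5)/2 × 0.5 = 188.425
  [5→5.5]: (350.5+304.3)/2 × 0.5 = 163.7
  Sum = 2928.9 µg/L·hr
Tail: C_last/k_e = 304.3/0.285 = 1067.719
AUC_0→∞ (transdermal patch) = 2928.9 + 1067.719 = 3996.619 µg/L·hr
F = (AUC_ev/D_ev)/(AUC_iv/D_iv) = (3996.619/37.5)/(4690/25) = 106.577/187.6 = 0.5681

F = 0.568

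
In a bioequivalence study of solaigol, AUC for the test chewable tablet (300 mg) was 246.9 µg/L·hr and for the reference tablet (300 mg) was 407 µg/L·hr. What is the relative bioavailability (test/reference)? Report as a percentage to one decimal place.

F_rel = (AUC_test/D_test) / (AUC_ref/D_ref)
      = (246.9/300) / (407/300)
      = 0.823 / 1.35667 = 0.6066 = 60.66%

F_rel = 60.7%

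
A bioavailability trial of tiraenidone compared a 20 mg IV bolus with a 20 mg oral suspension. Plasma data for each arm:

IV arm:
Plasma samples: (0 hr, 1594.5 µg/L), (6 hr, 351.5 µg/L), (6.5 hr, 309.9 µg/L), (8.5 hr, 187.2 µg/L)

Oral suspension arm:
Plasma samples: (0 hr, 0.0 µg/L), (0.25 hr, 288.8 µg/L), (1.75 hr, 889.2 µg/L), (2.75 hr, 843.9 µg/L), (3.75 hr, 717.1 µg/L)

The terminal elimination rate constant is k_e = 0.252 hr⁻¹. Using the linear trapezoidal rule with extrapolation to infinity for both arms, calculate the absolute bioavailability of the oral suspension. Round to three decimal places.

Trapezoidal AUC_0→8.5 (IV):
  [0→6]: (1594.5+351.5)/2 × 6 = 5838.0
  [6→6.5]: (351.5+309.9)/2 × 0.5 = 165.35
  [6.5→8.5]: (309.9+187.2)/2 × 2 = 497.1
  Sum = 6500.45 µg/L·hr
IV tail: 187.2/0.252 = 742.857; AUC_iv,0→∞ = 6500.45 + 742.857 = 7243.307 µg/L·hr
Trapezoidal AUC_0→3.75 (oral suspension):
  [0→0.25]: (0.0+288.8)/2 × 0.25 = 36.1
  [0.25→1.75]: (288.8+889.2)/2 × 1.5 = 883.5
  [1.75→2.75]: (889.2+843.9)/2 × 1 = 866.55
  [2.75→3.75]: (843.9+717.1)/2 × 1 = 780.5
  Sum = 2566.65 µg/L·hr
oral suspension tail: 717.1/0.252 = 2845.635; AUC_ev,0→∞ = 2566.65 + 2845.635 = 5412.285 µg/L·hr
F = (AUC_ev/D_ev)/(AUC_iv/D_iv) = (5412.285/20)/(7243.307/20) = 270.61425/362.16535 = 0.7472

F = 0.747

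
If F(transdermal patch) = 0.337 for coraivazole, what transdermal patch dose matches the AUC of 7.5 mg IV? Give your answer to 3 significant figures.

D_transdermal = 22.3 mg

For equal systemic exposure: F × D_ev = D_iv
D_ev = D_iv / F = 7.5 / 0.337 = 22.2552 mg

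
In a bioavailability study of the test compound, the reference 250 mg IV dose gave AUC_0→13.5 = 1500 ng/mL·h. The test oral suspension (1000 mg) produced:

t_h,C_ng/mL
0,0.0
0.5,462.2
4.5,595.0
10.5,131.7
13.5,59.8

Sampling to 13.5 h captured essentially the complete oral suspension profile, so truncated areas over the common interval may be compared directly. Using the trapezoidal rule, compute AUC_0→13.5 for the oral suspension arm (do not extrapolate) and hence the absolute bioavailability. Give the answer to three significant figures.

F = 0.783

Trapezoidal AUC_0→13.5 (oral suspension):
  [0→0.5]: (0.0+462.2)/2 × 0.5 = 115.55
  [0.5→4.5]: (462.2+595.0)/2 × 4 = 2114.4
  [4.5→10.5]: (595.0+131.7)/2 × 6 = 2180.1
  [10.5→13.5]: (131.7+59.8)/2 × 3 = 287.25
  Sum = 4697.3 ng/mL·h
F = (AUC_ev/D_ev)/(AUC_iv/D_iv) = (4697.3/1000)/(1500/250) = 4.6973/6 = 0.7829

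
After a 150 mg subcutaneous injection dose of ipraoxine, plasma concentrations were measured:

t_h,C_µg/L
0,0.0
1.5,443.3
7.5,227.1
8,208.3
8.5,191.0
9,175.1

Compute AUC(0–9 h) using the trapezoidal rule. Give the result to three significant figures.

Trapezoidal AUC_0→9:
  [0→1.5]: (0.0+443.3)/2 × 1.5 = 332.475
  [1.5→7.5]: (443.3+227.1)/2 × 6 = 2011.2
  [7.5→8]: (227.1+208.3)/2 × 0.5 = 108.85
  [8→8.5]: (208.3+191.0)/2 × 0.5 = 99.825
  [8.5→9]: (191.0+175.1)/2 × 0.5 = 91.525
  Sum = 2643.875 µg/L·h

AUC = 2640 µg/L·h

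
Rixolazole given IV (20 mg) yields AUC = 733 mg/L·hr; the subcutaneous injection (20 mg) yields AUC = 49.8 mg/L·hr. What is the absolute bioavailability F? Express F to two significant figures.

F = (AUC_ev / D_ev) / (AUC_iv / D_iv)
  = (49.8/20) / (733/20)
  = 2.49 / 36.65 = 0.0679

F = 0.068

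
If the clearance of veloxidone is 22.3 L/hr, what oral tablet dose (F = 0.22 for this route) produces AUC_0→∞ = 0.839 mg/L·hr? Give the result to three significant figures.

Dose = CL × AUC_0→∞ / F
     = 22.3 × 0.839 / 0.22 = 85.0441 mg

Dose = 85.0 mg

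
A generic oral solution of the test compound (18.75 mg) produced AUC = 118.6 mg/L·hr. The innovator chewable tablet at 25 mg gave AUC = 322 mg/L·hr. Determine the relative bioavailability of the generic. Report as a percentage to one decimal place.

F_rel = (AUC_test/D_test) / (AUC_ref/D_ref)
      = (118.6/18.75) / (322/25)
      = 6.32533 / 12.88 = 0.4911 = 49.11%

F_rel = 49.1%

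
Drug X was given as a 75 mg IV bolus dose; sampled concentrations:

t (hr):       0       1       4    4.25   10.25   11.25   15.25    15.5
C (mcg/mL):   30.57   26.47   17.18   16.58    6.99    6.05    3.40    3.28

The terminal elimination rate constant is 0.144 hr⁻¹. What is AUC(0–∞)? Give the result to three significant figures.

AUC = 218 mcg/mL·hr

Trapezoidal AUC_0→15.5:
  [0→1]: (30.57+26.47)/2 × 1 = 28.52
  [1→4]: (26.47+17.18)/2 × 3 = 65.475
  [4→4.25]: (17.18+16.58)/2 × 0.25 = 4.22
  [4.25→10.25]: (16.58+6.99)/2 × 6 = 70.71
  [10.25→11.25]: (6.99+6.05)/2 × 1 = 6.52
  [11.25→15.25]: (6.05+3.40)/2 × 4 = 18.9
  [15.25→15.5]: (3.40+3.28)/2 × 0.25 = 0.835
  Sum = 195.18 mcg/mL·hr
Extrapolated tail: C_last / k_e = 3.28 / 0.144 = 22.778
AUC_0→∞ = 195.18 + 22.778 = 217.958 mcg/mL·hr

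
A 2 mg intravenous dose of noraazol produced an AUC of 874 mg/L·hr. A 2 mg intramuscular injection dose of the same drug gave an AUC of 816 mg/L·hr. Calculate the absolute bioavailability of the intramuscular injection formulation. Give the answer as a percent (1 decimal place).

F = (AUC_ev / D_ev) / (AUC_iv / D_iv)
  = (816/2) / (874/2)
  = 408 / 437 = 0.9336
  = 93.36%

F = 93.4%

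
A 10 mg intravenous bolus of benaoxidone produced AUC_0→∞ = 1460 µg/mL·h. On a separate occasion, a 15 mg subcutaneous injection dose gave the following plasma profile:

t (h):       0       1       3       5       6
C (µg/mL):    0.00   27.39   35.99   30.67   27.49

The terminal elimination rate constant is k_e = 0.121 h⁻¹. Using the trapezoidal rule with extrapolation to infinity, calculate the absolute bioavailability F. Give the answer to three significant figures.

F = 0.183

Trapezoidal AUC_0→6 (subcutaneous injection):
  [0→1]: (0.00+27.39)/2 × 1 = 13.695
  [1→3]: (27.39+35.99)/2 × 2 = 63.38
  [3→5]: (35.99+30.67)/2 × 2 = 66.66
  [5→6]: (30.67+27.49)/2 × 1 = 29.08
  Sum = 172.815 µg/mL·h
Tail: C_last/k_e = 27.49/0.121 = 227.190
AUC_0→∞ (subcutaneous injection) = 172.815 + 227.190 = 400.005 µg/mL·h
F = (AUC_ev/D_ev)/(AUC_iv/D_iv) = (400.005/15)/(1460/10) = 26.667/146 = 0.1827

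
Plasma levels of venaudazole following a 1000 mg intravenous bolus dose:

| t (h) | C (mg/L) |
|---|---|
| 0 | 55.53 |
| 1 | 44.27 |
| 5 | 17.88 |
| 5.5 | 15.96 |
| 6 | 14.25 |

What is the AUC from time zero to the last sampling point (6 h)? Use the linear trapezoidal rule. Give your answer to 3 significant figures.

Trapezoidal AUC_0→6:
  [0→1]: (55.53+44.27)/2 × 1 = 49.9
  [1→5]: (44.27+17.88)/2 × 4 = 124.3
  [5→5.5]: (17.88+15.96)/2 × 0.5 = 8.46
  [5.5→6]: (15.96+14.25)/2 × 0.5 = 7.5525
  Sum = 190.2125 mg/L·h

AUC = 190 mg/L·h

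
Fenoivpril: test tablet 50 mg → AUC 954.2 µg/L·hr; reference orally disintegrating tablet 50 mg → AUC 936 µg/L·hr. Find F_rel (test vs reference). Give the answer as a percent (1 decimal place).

F_rel = 101.9%

F_rel = (AUC_test/D_test) / (AUC_ref/D_ref)
      = (954.2/50) / (936/50)
      = 19.084 / 18.72 = 1.0194 = 101.94%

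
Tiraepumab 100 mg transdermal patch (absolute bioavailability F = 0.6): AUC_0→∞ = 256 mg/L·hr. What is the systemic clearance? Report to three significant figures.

CL = F × Dose / AUC_0→∞
   = 0.6 × 100 / 256 = 0.234375 L/hr

CL = 0.234 L/hr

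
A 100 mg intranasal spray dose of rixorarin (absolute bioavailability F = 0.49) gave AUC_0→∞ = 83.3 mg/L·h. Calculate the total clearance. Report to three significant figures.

CL = 0.588 L/h

CL = F × Dose / AUC_0→∞
   = 0.49 × 100 / 83.3 = 0.588235 L/h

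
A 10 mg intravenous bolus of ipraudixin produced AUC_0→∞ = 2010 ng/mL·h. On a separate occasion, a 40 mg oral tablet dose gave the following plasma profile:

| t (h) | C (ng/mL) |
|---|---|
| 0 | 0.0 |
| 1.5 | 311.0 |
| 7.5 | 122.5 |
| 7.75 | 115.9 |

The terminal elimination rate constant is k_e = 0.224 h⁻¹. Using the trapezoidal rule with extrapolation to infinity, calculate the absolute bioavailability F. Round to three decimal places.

Trapezoidal AUC_0→7.75 (oral tablet):
  [0→1.5]: (0.0+311.0)/2 × 1.5 = 233.25
  [1.5→7.5]: (311.0+122.5)/2 × 6 = 1300.5
  [7.5→7.75]: (122.5+115.9)/2 × 0.25 = 29.8
  Sum = 1563.55 ng/mL·h
Tail: C_last/k_e = 115.9/0.224 = 517.411
AUC_0→∞ (oral tablet) = 1563.55 + 517.411 = 2080.961 ng/mL·h
F = (AUC_ev/D_ev)/(AUC_iv/D_iv) = (2080.961/40)/(2010/10) = 52.024025/201 = 0.2588

F = 0.259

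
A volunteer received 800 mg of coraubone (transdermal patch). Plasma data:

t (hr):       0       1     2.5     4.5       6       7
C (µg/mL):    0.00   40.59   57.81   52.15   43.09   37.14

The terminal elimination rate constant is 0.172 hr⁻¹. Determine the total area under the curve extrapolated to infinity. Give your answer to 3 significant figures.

AUC = 532 µg/mL·hr

Trapezoidal AUC_0→7:
  [0→1]: (0.00+40.59)/2 × 1 = 20.295
  [1→2.5]: (40.59+57.81)/2 × 1.5 = 73.8
  [2.5→4.5]: (57.81+52.15)/2 × 2 = 109.96
  [4.5→6]: (52.15+43.09)/2 × 1.5 = 71.43
  [6→7]: (43.09+37.14)/2 × 1 = 40.115
  Sum = 315.6 µg/mL·hr
Extrapolated tail: C_last / k_e = 37.14 / 0.172 = 215.930
AUC_0→∞ = 315.6 + 215.930 = 531.53 µg/mL·hr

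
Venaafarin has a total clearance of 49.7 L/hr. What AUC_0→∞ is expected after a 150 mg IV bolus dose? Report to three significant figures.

AUC = 3.02 mg/L·hr

AUC_0→∞ = Dose_iv / CL
        = 150 / 49.7 = 3.01811 mg/L·hr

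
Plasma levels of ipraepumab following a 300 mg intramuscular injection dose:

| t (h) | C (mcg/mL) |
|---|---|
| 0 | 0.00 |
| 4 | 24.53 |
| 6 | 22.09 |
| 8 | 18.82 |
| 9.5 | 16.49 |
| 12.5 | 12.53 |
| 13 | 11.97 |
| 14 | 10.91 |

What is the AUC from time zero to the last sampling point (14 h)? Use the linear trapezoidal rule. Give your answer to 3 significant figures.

AUC = 224 mcg/mL·h

Trapezoidal AUC_0→14:
  [0→4]: (0.00+24.53)/2 × 4 = 49.06
  [4→6]: (24.53+22.09)/2 × 2 = 46.62
  [6→8]: (22.09+18.82)/2 × 2 = 40.91
  [8→9.5]: (18.82+16.49)/2 × 1.5 = 26.4825
  [9.5→12.5]: (16.49+12.53)/2 × 3 = 43.53
  [12.5→13]: (12.53+11.97)/2 × 0.5 = 6.125
  [13→14]: (11.97+10.91)/2 × 1 = 11.44
  Sum = 224.1675 mcg/mL·h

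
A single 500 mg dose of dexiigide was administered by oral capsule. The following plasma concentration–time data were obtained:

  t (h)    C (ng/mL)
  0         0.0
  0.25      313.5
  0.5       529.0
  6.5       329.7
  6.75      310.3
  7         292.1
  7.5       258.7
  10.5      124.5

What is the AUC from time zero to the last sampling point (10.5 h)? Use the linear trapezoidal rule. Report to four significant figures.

Trapezoidal AUC_0→10.5:
  [0→0.25]: (0.0+313.5)/2 × 0.25 = 39.1875
  [0.25→0.5]: (313.5+529.0)/2 × 0.25 = 105.3125
  [0.5→6.5]: (529.0+329.7)/2 × 6 = 2576.1
  [6.5→6.75]: (329.7+310.3)/2 × 0.25 = 80.0
  [6.75→7]: (310.3+292.1)/2 × 0.25 = 75.3
  [7→7.5]: (292.1+258.7)/2 × 0.5 = 137.7
  [7.5→10.5]: (258.7+124.5)/2 × 3 = 574.8
  Sum = 3588.4 ng/mL·h

AUC = 3588 ng/mL·h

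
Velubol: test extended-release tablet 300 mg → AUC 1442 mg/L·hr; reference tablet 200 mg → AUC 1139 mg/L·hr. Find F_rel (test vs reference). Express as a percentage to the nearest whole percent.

F_rel = 84%

F_rel = (AUC_test/D_test) / (AUC_ref/D_ref)
      = (1442/300) / (1139/200)
      = 4.80667 / 5.695 = 0.8440 = 84.40%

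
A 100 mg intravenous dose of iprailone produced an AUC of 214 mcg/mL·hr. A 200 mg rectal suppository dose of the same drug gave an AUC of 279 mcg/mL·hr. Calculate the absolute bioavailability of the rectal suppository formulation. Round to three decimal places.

F = (AUC_ev / D_ev) / (AUC_iv / D_iv)
  = (279/200) / (214/100)
  = 1.395 / 2.14 = 0.6519

F = 0.652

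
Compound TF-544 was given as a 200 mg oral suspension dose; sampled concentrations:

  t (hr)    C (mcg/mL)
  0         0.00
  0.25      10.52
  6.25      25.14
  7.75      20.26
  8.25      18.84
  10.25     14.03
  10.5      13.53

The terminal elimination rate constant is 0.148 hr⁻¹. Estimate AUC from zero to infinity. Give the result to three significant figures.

Trapezoidal AUC_0→10.5:
  [0→0.25]: (0.00+10.52)/2 × 0.25 = 1.315
  [0.25→6.25]: (10.52+25.14)/2 × 6 = 106.98
  [6.25→7.75]: (25.14+20.26)/2 × 1.5 = 34.05
  [7.75→8.25]: (20.26+18.84)/2 × 0.5 = 9.775
  [8.25→10.25]: (18.84+14.03)/2 × 2 = 32.87
  [10.25→10.5]: (14.03+13.53)/2 × 0.25 = 3.445
  Sum = 188.435 mcg/mL·hr
Extrapolated tail: C_last / k_e = 13.53 / 0.148 = 91.419
AUC_0→∞ = 188.435 + 91.419 = 279.854 mcg/mL·hr

AUC = 280 mcg/mL·hr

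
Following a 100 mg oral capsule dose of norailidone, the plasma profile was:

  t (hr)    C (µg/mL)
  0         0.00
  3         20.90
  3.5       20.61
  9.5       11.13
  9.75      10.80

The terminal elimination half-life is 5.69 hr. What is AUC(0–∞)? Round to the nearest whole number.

Trapezoidal AUC_0→9.75:
  [0→3]: (0.00+20.90)/2 × 3 = 31.35
  [3→3.5]: (20.90+20.61)/2 × 0.5 = 10.3775
  [3.5→9.5]: (20.61+11.13)/2 × 6 = 95.22
  [9.5→9.75]: (11.13+10.80)/2 × 0.25 = 2.74125
  Sum = 139.68875 µg/mL·hr
k_e = ln2 / t½ = 0.693147 / 5.69 = 0.1218 hr^-1
Extrapolated tail: C_last / k_e = 10.80 / 0.1218 = 88.670
AUC_0→∞ = 139.68875 + 88.670 = 228.35875 µg/mL·hr

AUC = 228 µg/mL·hr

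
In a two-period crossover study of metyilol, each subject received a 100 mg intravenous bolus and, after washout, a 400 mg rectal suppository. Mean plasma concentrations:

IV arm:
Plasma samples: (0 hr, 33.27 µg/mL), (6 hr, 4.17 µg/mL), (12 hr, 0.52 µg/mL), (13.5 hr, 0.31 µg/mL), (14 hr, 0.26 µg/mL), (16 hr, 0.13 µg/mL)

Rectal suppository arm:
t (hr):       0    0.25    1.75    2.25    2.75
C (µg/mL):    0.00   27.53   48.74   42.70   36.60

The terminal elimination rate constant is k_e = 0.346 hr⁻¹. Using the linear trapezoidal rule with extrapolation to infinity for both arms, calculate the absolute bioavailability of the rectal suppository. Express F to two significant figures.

F = 0.41

Trapezoidal AUC_0→16 (IV):
  [0→6]: (33.27+4.17)/2 × 6 = 112.32
  [6→12]: (4.17+0.52)/2 × 6 = 14.07
  [12→13.5]: (0.52+0.31)/2 × 1.5 = 0.6225
  [13.5→14]: (0.31+0.26)/2 × 0.5 = 0.1425
  [14→16]: (0.26+0.13)/2 × 2 = 0.39
  Sum = 127.545 µg/mL·hr
IV tail: 0.13/0.346 = 0.376; AUC_iv,0→∞ = 127.545 + 0.376 = 127.921 µg/mL·hr
Trapezoidal AUC_0→2.75 (rectal suppository):
  [0→0.25]: (0.00+27.53)/2 × 0.25 = 3.44125
  [0.25→1.75]: (27.53+48.74)/2 × 1.5 = 57.2025
  [1.75→2.25]: (48.74+42.70)/2 × 0.5 = 22.86
  [2.25→2.75]: (42.70+36.60)/2 × 0.5 = 19.825
  Sum = 103.32875 µg/mL·hr
rectal suppository tail: 36.60/0.346 = 105.780; AUC_ev,0→∞ = 103.32875 + 105.780 = 209.10875 µg/mL·hr
F = (AUC_ev/D_ev)/(AUC_iv/D_iv) = (209.10875/400)/(127.921/100) = 0.522772/1.27921 = 0.4087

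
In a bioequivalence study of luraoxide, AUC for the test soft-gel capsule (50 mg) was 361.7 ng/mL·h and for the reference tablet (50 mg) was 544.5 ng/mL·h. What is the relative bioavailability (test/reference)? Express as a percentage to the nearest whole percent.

F_rel = 66%

F_rel = (AUC_test/D_test) / (AUC_ref/D_ref)
      = (361.7/50) / (544.5/50)
      = 7.234 / 10.89 = 0.6643 = 66.43%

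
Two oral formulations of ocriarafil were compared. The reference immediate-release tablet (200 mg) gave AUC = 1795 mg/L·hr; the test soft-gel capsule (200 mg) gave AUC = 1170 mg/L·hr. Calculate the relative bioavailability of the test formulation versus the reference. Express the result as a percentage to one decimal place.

F_rel = (AUC_test/D_test) / (AUC_ref/D_ref)
      = (1170/200) / (1795/200)
      = 5.85 / 8.975 = 0.6518 = 65.18%

F_rel = 65.2%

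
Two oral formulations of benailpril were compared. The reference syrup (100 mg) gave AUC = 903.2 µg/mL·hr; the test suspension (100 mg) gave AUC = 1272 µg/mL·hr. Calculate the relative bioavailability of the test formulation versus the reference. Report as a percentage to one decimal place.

F_rel = 140.8%

F_rel = (AUC_test/D_test) / (AUC_ref/D_ref)
      = (1272/100) / (903.2/100)
      = 12.72 / 9.032 = 1.4083 = 140.83%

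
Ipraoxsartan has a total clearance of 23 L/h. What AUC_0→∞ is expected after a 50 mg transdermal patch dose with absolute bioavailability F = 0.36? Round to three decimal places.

AUC_0→∞ = F × Dose / CL
        = 0.36 × 50 / 23 = 0.782609 mg/L·h

AUC = 0.783 mg/L·h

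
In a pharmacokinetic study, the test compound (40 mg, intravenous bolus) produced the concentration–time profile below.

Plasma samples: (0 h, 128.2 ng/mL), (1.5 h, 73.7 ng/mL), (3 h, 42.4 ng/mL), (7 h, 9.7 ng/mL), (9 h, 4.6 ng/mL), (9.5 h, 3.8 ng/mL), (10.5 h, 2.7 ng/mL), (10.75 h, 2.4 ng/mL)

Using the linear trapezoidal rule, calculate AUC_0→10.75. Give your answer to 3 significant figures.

AUC = 363 ng/mL·h

Trapezoidal AUC_0→10.75:
  [0→1.5]: (128.2+73.7)/2 × 1.5 = 151.425
  [1.5→3]: (73.7+42.4)/2 × 1.5 = 87.075
  [3→7]: (42.4+9.7)/2 × 4 = 104.2
  [7→9]: (9.7+4.6)/2 × 2 = 14.3
  [9→9.5]: (4.6+3.8)/2 × 0.5 = 2.1
  [9.5→10.5]: (3.8+2.7)/2 × 1 = 3.25
  [10.5→10.75]: (2.7+2.4)/2 × 0.25 = 0.6375
  Sum = 362.9875 ng/mL·h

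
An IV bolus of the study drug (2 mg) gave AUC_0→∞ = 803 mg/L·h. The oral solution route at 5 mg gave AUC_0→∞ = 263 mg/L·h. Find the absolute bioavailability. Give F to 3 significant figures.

F = 0.131

F = (AUC_ev / D_ev) / (AUC_iv / D_iv)
  = (263/5) / (803/2)
  = 52.6 / 401.5 = 0.1310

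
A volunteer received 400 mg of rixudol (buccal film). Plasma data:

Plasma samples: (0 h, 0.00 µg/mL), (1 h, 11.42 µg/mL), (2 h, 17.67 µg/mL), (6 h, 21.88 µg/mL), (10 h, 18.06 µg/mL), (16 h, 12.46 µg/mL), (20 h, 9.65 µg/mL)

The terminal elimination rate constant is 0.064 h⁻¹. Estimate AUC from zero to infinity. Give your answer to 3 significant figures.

AUC = 466 µg/mL·h

Trapezoidal AUC_0→20:
  [0→1]: (0.00+11.42)/2 × 1 = 5.71
  [1→2]: (11.42+17.67)/2 × 1 = 14.545
  [2→6]: (17.67+21.88)/2 × 4 = 79.1
  [6→10]: (21.88+18.06)/2 × 4 = 79.88
  [10→16]: (18.06+12.46)/2 × 6 = 91.56
  [16→20]: (12.46+9.65)/2 × 4 = 44.22
  Sum = 315.015 µg/mL·h
Extrapolated tail: C_last / k_e = 9.65 / 0.064 = 150.781
AUC_0→∞ = 315.015 + 150.781 = 465.796 µg/mL·h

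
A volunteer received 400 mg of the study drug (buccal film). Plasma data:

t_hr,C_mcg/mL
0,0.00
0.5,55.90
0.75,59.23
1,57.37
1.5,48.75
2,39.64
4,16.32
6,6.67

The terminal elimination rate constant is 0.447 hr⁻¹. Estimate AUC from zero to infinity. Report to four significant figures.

AUC = 185.4 mcg/mL·hr

Trapezoidal AUC_0→6:
  [0→0.5]: (0.00+55.90)/2 × 0.5 = 13.975
  [0.5→0.75]: (55.90+59.23)/2 × 0.25 = 14.39125
  [0.75→1]: (59.23+57.37)/2 × 0.25 = 14.575
  [1→1.5]: (57.37+48.75)/2 × 0.5 = 26.53
  [1.5→2]: (48.75+39.64)/2 × 0.5 = 22.0975
  [2→4]: (39.64+16.32)/2 × 2 = 55.96
  [4→6]: (16.32+6.67)/2 × 2 = 22.99
  Sum = 170.51875 mcg/mL·hr
Extrapolated tail: C_last / k_e = 6.67 / 0.447 = 14.922
AUC_0→∞ = 170.51875 + 14.922 = 185.44075 mcg/mL·hr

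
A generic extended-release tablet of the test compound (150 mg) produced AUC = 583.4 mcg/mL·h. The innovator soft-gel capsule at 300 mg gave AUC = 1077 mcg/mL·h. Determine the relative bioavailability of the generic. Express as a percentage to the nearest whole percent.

F_rel = (AUC_test/D_test) / (AUC_ref/D_ref)
      = (583.4/150) / (1077/300)
      = 3.88933 / 3.59 = 1.0834 = 108.34%

F_rel = 108%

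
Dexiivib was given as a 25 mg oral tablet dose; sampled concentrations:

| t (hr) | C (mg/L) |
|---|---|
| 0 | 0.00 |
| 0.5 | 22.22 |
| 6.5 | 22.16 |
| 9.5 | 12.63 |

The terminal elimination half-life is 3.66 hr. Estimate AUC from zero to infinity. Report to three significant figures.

AUC = 258 mg/L·hr

Trapezoidal AUC_0→9.5:
  [0→0.5]: (0.00+22.22)/2 × 0.5 = 5.555
  [0.5→6.5]: (22.22+22.16)/2 × 6 = 133.14
  [6.5→9.5]: (22.16+12.63)/2 × 3 = 52.185
  Sum = 190.88 mg/L·hr
k_e = ln2 / t½ = 0.693147 / 3.66 = 0.1894 hr^-1
Extrapolated tail: C_last / k_e = 12.63 / 0.1894 = 66.684
AUC_0→∞ = 190.88 + 66.684 = 257.564 mg/L·hr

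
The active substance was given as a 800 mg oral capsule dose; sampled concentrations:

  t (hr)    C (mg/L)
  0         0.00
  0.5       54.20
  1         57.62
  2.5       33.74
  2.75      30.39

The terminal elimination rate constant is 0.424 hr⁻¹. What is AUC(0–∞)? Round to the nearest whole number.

AUC = 190 mg/L·hr

Trapezoidal AUC_0→2.75:
  [0→0.5]: (0.00+54.20)/2 × 0.5 = 13.55
  [0.5→1]: (54.20+57.62)/2 × 0.5 = 27.955
  [1→2.5]: (57.62+33.74)/2 × 1.5 = 68.52
  [2.5→2.75]: (33.74+30.39)/2 × 0.25 = 8.01625
  Sum = 118.04125 mg/L·hr
Extrapolated tail: C_last / k_e = 30.39 / 0.424 = 71.675
AUC_0→∞ = 118.04125 + 71.675 = 189.71625 mg/L·hr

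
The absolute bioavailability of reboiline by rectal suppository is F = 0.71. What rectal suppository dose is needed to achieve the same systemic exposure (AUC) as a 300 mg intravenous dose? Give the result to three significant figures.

For equal systemic exposure: F × D_ev = D_iv
D_ev = D_iv / F = 300 / 0.71 = 422.535 mg

D_rectal = 423 mg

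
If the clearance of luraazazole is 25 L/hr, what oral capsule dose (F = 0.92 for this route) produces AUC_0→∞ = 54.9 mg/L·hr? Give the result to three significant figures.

Dose = CL × AUC_0→∞ / F
     = 25 × 54.9 / 0.92 = 1491.85 mg

Dose = 1490 mg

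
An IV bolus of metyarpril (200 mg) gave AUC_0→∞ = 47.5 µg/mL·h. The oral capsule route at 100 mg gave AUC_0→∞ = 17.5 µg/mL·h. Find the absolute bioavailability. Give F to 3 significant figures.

F = 0.737

F = (AUC_ev / D_ev) / (AUC_iv / D_iv)
  = (17.5/100) / (47.5/200)
  = 0.175 / 0.2375 = 0.7368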